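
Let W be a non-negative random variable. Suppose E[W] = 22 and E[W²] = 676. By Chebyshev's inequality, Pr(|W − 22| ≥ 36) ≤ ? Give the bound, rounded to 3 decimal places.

Var(W) = E[W²] − (E[W])² = 676 − 484 = 192.
Chebyshev's inequality: Pr(|W − μ| ≥ t) ≤ Var(W)/t² = 192/1296 = 0.1481.

0.148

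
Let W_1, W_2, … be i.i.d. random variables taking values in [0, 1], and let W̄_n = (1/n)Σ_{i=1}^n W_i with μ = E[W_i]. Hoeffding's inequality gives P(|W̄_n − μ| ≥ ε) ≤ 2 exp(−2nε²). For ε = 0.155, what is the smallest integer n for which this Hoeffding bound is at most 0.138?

56

Require 2·exp(−2nε²) ≤ 0.138, i.e. 2nε² ≥ ln(2/0.138) = 2.673649.
So n ≥ 2.673649 / (2·0.155²) = 55.643.
The smallest integer n is 56.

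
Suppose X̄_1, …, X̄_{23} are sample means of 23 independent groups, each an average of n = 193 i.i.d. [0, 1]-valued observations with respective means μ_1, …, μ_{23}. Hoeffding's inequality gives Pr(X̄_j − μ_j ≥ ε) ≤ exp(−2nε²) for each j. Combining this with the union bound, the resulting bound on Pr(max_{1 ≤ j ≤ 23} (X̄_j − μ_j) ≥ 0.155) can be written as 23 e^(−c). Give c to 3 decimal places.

Union bound over the 23 events: Pr(max_{1 ≤ j ≤ 23} (X̄_j − μ_j) ≥ 0.155) ≤ 23·exp(−2nε²) = 23 exp(−2·193·0.155²).
So c = 2·193·0.155² = 9.2736.

9.274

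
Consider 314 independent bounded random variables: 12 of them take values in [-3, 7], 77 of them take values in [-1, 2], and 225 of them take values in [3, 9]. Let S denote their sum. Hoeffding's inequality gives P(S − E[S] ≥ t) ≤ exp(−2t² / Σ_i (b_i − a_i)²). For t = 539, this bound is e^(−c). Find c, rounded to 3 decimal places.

58.145

Σ(b_i − a_i)² = 12·10² + 77·3² + 225·6² = 9993.
c = 2t² / 9993 = 2·539² / 9993 = 58.1449.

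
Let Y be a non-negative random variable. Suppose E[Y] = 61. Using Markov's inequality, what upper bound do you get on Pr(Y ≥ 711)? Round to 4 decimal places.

0.0858

Markov's inequality: for a non-negative random variable, Pr(Y ≥ a) ≤ E[Y]/a.
Here E[Y] = 61 and a = 711, so the bound is 61/711 = 0.0858.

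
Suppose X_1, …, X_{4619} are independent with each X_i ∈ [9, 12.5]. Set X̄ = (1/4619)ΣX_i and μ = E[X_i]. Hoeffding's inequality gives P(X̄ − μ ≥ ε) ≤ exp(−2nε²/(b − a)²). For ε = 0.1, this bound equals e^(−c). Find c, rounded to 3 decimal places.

c = 2nε²/(b − a)² = 2·4619·0.1² / 3.5² = 7.5412.

7.541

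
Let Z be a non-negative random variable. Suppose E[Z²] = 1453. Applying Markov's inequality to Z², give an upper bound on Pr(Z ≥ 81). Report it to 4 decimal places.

Since Z ≥ 0, the event {Z ≥ 81} is the same as {Z² ≥ 6561}.
Markov's inequality applied to Z² gives Pr(Z² ≥ 6561) ≤ E[Z²]/6561 = 1453/6561 = 0.2215.

0.2215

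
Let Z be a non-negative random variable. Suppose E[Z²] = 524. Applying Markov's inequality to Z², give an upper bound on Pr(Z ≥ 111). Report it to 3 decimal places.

0.043

Since Z ≥ 0, the event {Z ≥ 111} is the same as {Z² ≥ 12321}.
Markov's inequality applied to Z² gives Pr(Z² ≥ 12321) ≤ E[Z²]/12321 = 524/12321 = 0.0425.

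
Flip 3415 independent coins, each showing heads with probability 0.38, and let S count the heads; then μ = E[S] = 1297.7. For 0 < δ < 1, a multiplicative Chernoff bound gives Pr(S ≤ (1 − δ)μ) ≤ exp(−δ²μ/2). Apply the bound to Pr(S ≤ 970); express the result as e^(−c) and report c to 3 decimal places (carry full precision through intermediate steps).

Write 970 = (1 − δ)μ, so δ = 1 − 970/1297.7 = 0.2525237…
Then the exponent is δ²μ/2 = (μ − 970)²/(2μ) = 41.376008.

41.376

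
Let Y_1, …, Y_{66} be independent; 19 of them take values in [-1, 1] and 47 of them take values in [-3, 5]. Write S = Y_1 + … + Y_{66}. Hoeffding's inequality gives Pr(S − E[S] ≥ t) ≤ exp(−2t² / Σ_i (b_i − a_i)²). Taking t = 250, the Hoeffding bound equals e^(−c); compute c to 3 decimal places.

Σ(b_i − a_i)² = 19·2² + 47·8² = 3084.
c = 2t² / 3084 = 2·250² / 3084 = 40.5318.

40.532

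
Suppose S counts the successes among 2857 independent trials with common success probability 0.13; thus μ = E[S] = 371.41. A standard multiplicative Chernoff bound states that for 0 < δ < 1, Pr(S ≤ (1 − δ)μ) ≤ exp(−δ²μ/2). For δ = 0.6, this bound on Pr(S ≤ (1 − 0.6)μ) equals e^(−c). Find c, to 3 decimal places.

c = δ²μ/2 = 0.6²·371.41/2 = 66.8538.

66.854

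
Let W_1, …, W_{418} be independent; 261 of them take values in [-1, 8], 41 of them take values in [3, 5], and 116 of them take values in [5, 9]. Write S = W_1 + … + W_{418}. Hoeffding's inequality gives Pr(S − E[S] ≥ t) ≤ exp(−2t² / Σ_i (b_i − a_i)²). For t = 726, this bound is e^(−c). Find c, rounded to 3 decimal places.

45.514

Σ(b_i − a_i)² = 261·9² + 41·2² + 116·4² = 23161.
c = 2t² / 23161 = 2·726² / 23161 = 45.5141.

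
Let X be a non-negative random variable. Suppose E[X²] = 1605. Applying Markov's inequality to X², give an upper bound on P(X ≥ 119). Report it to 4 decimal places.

0.1133

Since X ≥ 0, the event {X ≥ 119} is the same as {X² ≥ 14161}.
Markov's inequality applied to X² gives P(X² ≥ 14161) ≤ E[X²]/14161 = 1605/14161 = 0.1133.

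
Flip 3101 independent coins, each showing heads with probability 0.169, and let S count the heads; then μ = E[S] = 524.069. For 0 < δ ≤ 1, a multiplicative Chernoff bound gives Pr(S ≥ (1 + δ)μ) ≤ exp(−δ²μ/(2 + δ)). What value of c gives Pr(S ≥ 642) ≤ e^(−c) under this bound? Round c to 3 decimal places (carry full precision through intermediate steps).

Write 642 = (1 + δ)μ, so δ = 642/524.069 − 1 = 0.2250295…
Then the exponent is δ²μ/(2 + δ) = (642 − μ)² / (μ·(2 + δ)) = 11.927014.

11.927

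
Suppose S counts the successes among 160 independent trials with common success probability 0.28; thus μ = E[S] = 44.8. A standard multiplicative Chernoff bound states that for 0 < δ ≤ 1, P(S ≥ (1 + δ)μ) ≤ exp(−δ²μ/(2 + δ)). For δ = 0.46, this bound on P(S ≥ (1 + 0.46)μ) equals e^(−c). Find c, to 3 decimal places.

c = δ²μ/(2 + δ) = 0.46²·44.8/(2 + 0.46) = 3.8535.

3.854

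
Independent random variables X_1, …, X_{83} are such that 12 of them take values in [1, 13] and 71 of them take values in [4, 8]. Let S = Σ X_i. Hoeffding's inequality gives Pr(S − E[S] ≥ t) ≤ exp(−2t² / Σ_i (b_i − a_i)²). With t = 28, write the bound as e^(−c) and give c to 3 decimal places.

0.547

Σ(b_i − a_i)² = 12·12² + 71·4² = 2864.
c = 2t² / 2864 = 2·28² / 2864 = 0.5475.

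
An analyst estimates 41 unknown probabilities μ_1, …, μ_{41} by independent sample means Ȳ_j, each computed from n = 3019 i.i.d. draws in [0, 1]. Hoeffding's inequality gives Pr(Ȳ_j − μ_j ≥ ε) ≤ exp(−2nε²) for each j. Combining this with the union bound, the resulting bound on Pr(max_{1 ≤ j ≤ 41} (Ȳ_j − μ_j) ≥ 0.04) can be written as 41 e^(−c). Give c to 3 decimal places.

9.661

Union bound over the 41 events: Pr(max_{1 ≤ j ≤ 41} (Ȳ_j − μ_j) ≥ 0.04) ≤ 41·exp(−2nε²) = 41 exp(−2·3019·0.04²).
So c = 2·3019·0.04² = 9.6608.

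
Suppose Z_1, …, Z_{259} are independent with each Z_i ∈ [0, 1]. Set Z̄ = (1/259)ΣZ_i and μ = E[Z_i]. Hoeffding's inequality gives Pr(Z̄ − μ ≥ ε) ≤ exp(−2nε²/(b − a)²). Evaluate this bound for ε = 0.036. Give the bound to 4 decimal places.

0.5110

Exponent: 2nε²/(b − a)² = 2·259·0.036² / 1² = 0.67133.
Bound = exp(−0.67133) = 0.51103.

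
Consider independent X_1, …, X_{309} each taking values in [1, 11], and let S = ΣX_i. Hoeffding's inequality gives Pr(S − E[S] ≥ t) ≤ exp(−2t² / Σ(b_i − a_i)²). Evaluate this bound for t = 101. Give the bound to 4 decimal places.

0.5167

Σ(b_i − a_i)² = 309·(10)² = 30900.
Exponent = 2·101²/30900 = 0.6603.
Bound = exp(−0.6603) = 0.51672.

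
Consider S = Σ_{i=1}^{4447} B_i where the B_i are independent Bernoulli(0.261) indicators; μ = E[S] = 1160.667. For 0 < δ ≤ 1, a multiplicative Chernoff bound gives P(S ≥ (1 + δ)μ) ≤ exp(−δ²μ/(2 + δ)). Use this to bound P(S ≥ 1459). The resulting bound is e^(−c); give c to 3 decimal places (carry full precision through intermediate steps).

Write 1459 = (1 + δ)μ, so δ = 1459/1160.667 − 1 = 0.2570358…
Then the exponent is δ²μ/(2 + δ) = (1459 − μ)² / (μ·(2 + δ)) = 33.974768.

33.975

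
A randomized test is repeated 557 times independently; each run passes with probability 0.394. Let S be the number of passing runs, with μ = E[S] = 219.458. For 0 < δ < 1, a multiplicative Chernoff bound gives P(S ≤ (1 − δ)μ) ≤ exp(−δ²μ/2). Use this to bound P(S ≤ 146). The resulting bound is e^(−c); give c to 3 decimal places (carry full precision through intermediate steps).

Write 146 = (1 − δ)μ, so δ = 1 − 146/219.458 = 0.3347246…
Then the exponent is δ²μ/2 = (μ − 146)²/(2μ) = 12.294101.

12.294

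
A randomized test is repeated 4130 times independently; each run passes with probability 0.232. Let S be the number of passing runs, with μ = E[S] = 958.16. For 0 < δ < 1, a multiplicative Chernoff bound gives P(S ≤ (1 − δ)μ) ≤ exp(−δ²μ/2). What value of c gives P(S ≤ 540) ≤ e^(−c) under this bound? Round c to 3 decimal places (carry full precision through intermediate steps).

91.247

Write 540 = (1 − δ)μ, so δ = 1 − 540/958.16 = 0.4364198…
Then the exponent is δ²μ/2 = (μ − 540)²/(2μ) = 91.246653.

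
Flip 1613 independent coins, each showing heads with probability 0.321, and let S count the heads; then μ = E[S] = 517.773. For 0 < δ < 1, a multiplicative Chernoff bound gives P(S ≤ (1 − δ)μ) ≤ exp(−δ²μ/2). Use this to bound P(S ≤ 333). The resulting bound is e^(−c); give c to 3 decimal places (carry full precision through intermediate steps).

32.969

Write 333 = (1 − δ)μ, so δ = 1 − 333/517.773 = 0.356861…
Then the exponent is δ²μ/2 = (μ − 333)²/(2μ) = 32.969140.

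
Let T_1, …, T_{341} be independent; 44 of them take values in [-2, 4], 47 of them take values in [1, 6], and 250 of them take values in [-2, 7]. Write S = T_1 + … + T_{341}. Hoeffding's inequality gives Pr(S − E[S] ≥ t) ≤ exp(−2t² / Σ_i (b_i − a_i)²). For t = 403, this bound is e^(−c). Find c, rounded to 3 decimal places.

Σ(b_i − a_i)² = 44·6² + 47·5² + 250·9² = 23009.
c = 2t² / 23009 = 2·403² / 23009 = 14.1170.

14.117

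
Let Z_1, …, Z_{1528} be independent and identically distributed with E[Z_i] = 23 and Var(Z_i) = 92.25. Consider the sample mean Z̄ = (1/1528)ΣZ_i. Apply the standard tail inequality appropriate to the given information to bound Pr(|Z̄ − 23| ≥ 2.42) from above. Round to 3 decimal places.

0.010

With mean and variance of each term known, Chebyshev's inequality bounds the deviation of the sum (or sample mean).
Var(Z̄) = Var(Z_i)/n = 92.25/1528 = 0.060373.
Chebyshev: Pr(|Z̄ − 23| ≥ 2.42) ≤ Var(Z̄)/(2.42)² = 92.25/(1528·2.42²) = 0.0103.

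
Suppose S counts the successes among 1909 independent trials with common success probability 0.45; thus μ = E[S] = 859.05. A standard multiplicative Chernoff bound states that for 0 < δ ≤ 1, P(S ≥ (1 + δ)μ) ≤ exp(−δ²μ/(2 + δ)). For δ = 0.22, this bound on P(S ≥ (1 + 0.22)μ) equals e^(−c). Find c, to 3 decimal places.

c = δ²μ/(2 + δ) = 0.22²·859.05/(2 + 0.22) = 18.7288.

18.729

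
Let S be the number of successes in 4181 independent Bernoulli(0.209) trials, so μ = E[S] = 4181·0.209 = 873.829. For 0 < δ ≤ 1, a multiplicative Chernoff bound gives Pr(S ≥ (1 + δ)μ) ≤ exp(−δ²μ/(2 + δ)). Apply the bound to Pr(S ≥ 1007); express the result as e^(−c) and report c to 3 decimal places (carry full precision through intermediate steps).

9.429

Write 1007 = (1 + δ)μ, so δ = 1007/873.829 − 1 = 0.1523994…
Then the exponent is δ²μ/(2 + δ) = (1007 − μ)² / (μ·(2 + δ)) = 9.429095.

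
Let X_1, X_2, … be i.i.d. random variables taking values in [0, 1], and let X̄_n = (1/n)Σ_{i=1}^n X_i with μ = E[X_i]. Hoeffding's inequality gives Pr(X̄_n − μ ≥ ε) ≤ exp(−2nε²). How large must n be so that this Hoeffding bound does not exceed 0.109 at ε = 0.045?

Require exp(−2nε²) ≤ 0.109, i.e. 2nε² ≥ ln(1/0.109) = 2.216407.
So n ≥ 2.216407 / (2·0.045²) = 547.261.
The smallest integer n is 548.

548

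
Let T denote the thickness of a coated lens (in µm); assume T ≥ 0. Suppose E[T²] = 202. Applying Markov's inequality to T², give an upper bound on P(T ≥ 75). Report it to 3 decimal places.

Since T ≥ 0, the event {T ≥ 75} is the same as {T² ≥ 5625}.
Markov's inequality applied to T² gives P(T² ≥ 5625) ≤ E[T²]/5625 = 202/5625 = 0.0359.

0.036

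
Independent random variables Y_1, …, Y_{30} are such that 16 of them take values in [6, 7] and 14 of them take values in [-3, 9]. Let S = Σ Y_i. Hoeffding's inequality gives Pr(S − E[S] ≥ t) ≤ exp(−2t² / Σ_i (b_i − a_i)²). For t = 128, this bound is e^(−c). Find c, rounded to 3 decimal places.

16.126

Σ(b_i − a_i)² = 16·1² + 14·12² = 2032.
c = 2t² / 2032 = 2·128² / 2032 = 16.1260.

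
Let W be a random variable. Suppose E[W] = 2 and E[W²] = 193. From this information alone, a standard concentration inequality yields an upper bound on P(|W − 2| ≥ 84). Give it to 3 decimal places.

The first two moments determine the variance, so Chebyshev's inequality is the sharpest standard bound available.
Var(W) = E[W²] − (E[W])² = 193 − 4 = 189.
Chebyshev's inequality: P(|W − μ| ≥ t) ≤ Var(W)/t² = 189/7056 = 0.0268.

0.027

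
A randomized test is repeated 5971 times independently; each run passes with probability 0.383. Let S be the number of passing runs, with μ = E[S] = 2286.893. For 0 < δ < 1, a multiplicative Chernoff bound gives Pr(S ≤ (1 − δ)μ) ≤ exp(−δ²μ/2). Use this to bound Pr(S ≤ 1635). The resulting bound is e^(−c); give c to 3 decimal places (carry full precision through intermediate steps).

92.913

Write 1635 = (1 − δ)μ, so δ = 1 − 1635/2286.893 = 0.2850562…
Then the exponent is δ²μ/2 = (μ − 1635)²/(2μ) = 92.913067.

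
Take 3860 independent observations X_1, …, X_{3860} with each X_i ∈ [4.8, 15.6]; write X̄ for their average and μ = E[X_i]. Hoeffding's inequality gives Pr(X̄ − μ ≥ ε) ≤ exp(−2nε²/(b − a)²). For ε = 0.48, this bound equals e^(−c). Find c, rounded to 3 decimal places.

15.249

c = 2nε²/(b − a)² = 2·3860·0.48² / 10.8² = 15.2494.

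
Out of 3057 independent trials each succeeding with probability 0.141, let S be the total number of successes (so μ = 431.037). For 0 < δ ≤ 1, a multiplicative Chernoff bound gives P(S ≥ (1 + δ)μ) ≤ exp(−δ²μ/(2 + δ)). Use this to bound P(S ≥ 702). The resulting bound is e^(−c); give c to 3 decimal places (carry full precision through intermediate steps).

Write 702 = (1 + δ)μ, so δ = 702/431.037 − 1 = 0.6286305…
Then the exponent is δ²μ/(2 + δ) = (702 − μ)² / (μ·(2 + δ)) = 64.800132.

64.800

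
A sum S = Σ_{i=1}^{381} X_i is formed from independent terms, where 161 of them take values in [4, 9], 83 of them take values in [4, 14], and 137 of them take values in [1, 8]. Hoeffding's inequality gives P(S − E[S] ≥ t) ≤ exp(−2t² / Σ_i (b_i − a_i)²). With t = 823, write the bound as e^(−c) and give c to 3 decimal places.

71.155

Σ(b_i − a_i)² = 161·5² + 83·10² + 137·7² = 19038.
c = 2t² / 19038 = 2·823² / 19038 = 71.1555.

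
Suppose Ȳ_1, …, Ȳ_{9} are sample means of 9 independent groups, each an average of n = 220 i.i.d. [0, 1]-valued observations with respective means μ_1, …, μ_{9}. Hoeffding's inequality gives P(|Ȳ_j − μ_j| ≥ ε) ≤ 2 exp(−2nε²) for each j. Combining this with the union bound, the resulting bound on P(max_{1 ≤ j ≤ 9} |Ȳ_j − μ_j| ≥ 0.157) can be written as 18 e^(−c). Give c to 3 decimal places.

Union bound over the 9 events: P(max_{1 ≤ j ≤ 9} |Ȳ_j − μ_j| ≥ 0.157) ≤ 9·2·exp(−2nε²) = 18 exp(−2·220·0.157²).
So c = 2·220·0.157² = 10.8456.

10.846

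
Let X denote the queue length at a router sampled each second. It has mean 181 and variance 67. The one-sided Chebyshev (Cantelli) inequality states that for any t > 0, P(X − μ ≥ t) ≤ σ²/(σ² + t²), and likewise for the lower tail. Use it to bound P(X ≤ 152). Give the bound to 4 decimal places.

0.0738

Here σ² = 67 and t = 29, so σ² + t² = 908.
Cantelli's bound: 67/908 = 0.0738.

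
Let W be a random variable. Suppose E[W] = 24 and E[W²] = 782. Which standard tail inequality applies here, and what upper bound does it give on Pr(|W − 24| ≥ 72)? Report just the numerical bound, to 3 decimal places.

The first two moments determine the variance, so Chebyshev's inequality is the sharpest standard bound available.
Var(W) = E[W²] − (E[W])² = 782 − 576 = 206.
Chebyshev's inequality: Pr(|W − μ| ≥ t) ≤ Var(W)/t² = 206/5184 = 0.0397.

0.040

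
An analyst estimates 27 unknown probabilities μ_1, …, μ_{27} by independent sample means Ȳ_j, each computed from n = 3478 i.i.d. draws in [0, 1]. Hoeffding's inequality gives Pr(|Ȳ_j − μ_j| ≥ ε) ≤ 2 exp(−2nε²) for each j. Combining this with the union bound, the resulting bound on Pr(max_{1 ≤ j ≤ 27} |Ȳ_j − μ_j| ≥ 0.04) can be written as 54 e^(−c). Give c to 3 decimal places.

11.130

Union bound over the 27 events: Pr(max_{1 ≤ j ≤ 27} |Ȳ_j − μ_j| ≥ 0.04) ≤ 27·2·exp(−2nε²) = 54 exp(−2·3478·0.04²).
So c = 2·3478·0.04² = 11.1296.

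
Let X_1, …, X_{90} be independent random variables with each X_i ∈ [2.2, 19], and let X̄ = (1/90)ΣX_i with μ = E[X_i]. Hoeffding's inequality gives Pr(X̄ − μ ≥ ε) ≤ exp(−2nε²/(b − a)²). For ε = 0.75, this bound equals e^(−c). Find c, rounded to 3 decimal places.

c = 2nε²/(b − a)² = 2·90·0.75² / 16.8² = 0.3587.

0.359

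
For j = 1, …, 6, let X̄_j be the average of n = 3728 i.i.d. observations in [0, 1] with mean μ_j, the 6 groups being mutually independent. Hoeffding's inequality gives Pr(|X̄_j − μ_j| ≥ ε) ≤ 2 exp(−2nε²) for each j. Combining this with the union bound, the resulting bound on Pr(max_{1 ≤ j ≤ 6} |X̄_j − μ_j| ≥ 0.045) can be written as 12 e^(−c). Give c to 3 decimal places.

Union bound over the 6 events: Pr(max_{1 ≤ j ≤ 6} |X̄_j − μ_j| ≥ 0.045) ≤ 6·2·exp(−2nε²) = 12 exp(−2·3728·0.045²).
So c = 2·3728·0.045² = 15.0984.

15.098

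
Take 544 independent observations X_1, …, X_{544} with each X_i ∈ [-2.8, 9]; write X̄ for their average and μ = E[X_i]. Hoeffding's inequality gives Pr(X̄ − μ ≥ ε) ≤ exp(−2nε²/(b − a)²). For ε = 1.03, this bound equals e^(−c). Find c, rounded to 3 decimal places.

8.290

c = 2nε²/(b − a)² = 2·544·1.03² / 11.8² = 8.2897.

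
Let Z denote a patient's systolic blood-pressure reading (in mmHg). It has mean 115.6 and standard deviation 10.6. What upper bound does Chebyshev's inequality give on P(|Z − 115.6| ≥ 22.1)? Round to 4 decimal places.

Chebyshev: P(|Z − μ| ≥ t) ≤ Var(Z)/t².
Var(Z) = σ² = 10.6² = 112.36.
Bound = 112.36 / 488.41 = 0.2301.

0.2301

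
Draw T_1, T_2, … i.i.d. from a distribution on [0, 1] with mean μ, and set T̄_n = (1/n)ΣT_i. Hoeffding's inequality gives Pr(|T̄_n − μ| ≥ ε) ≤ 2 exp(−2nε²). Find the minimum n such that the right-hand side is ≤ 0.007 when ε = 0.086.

383

Require 2·exp(−2nε²) ≤ 0.007, i.e. 2nε² ≥ ln(2/0.007) = 5.654992.
So n ≥ 5.654992 / (2·0.086²) = 382.301.
The smallest integer n is 383.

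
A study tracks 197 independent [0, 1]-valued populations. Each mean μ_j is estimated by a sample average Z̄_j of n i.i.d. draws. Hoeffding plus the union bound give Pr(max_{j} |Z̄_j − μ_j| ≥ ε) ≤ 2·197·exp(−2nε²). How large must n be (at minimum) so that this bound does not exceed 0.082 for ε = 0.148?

Need 2·197·exp(−2nε²) ≤ 0.082, i.e. exp(−2nε²) ≤ 0.082/394.
So 2nε² ≥ ln(394/0.082) = 8.477387.
Hence n ≥ 8.477387/(2·0.148²) = 193.512.
The smallest integer n is 194.

194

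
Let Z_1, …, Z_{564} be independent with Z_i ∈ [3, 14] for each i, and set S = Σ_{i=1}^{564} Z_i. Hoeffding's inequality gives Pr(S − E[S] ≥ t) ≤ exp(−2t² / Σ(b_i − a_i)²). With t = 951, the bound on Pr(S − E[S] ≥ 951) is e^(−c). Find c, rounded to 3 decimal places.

26.505

Σ(b_i − a_i)² = 564·(11)² = 68244.
c = 2t²/68244 = 2·951²/68244 = 26.5049.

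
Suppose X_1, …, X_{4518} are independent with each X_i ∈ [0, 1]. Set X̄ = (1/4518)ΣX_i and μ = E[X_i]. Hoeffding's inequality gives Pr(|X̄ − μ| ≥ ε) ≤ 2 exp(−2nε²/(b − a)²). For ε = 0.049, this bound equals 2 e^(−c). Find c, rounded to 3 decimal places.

c = 2nε²/(b − a)² = 2·4518·0.049² / 1² = 21.6954.

21.695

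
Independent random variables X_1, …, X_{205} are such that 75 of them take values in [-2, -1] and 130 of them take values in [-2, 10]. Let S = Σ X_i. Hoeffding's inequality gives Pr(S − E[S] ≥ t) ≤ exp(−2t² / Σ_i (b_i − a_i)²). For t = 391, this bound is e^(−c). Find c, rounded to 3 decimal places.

Σ(b_i − a_i)² = 75·1² + 130·12² = 18795.
c = 2t² / 18795 = 2·391² / 18795 = 16.2683.

16.268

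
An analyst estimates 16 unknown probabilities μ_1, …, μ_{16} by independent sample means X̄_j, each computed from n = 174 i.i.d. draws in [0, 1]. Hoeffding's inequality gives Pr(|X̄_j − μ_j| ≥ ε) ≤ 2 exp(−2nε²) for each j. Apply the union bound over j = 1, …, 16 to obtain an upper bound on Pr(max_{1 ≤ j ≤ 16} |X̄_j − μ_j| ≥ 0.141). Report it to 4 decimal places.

0.0317

Per-experiment Hoeffding bound: 2·exp(−2·174·0.141²) = 2·exp(−6.91859) = 0.0019785.
Union bound over 16 events: 16·0.0019785 = 0.03166.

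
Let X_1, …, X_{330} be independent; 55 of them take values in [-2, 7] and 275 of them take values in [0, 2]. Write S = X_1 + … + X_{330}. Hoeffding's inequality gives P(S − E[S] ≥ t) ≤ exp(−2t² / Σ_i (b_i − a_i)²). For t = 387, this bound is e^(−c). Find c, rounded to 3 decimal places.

Σ(b_i − a_i)² = 55·9² + 275·2² = 5555.
c = 2t² / 5555 = 2·387² / 5555 = 53.9222.

53.922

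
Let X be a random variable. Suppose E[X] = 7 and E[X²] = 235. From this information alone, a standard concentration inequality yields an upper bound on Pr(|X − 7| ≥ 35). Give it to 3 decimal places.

0.152

The first two moments determine the variance, so Chebyshev's inequality is the sharpest standard bound available.
Var(X) = E[X²] − (E[X])² = 235 − 49 = 186.
Chebyshev's inequality: Pr(|X − μ| ≥ t) ≤ Var(X)/t² = 186/1225 = 0.1518.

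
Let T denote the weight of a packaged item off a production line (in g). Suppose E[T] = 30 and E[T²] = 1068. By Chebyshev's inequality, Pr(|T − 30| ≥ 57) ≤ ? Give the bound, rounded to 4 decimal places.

Var(T) = E[T²] − (E[T])² = 1068 − 900 = 168.
Chebyshev's inequality: Pr(|T − μ| ≥ t) ≤ Var(T)/t² = 168/3249 = 0.0517.

0.0517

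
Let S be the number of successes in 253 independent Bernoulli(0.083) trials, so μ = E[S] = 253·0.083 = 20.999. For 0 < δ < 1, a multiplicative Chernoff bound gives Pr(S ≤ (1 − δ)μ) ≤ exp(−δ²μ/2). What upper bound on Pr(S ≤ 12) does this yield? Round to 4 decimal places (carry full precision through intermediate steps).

Write 12 = (1 − δ)μ, so δ = 1 − 12/20.999 = 0.4285442…
Then the exponent is δ²μ/2 = (μ − 12)²/(2μ) = 1.928235.
Bound = exp(−1.928235) = 0.14540.

0.1454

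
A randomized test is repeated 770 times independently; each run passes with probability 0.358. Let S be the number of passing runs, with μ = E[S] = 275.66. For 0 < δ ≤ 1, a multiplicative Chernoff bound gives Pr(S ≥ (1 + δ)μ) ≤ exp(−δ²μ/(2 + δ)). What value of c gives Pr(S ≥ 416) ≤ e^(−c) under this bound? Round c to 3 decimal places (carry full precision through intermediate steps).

28.475

Write 416 = (1 + δ)μ, so δ = 416/275.66 − 1 = 0.5091054…
Then the exponent is δ²μ/(2 + δ) = (416 − μ)² / (μ·(2 + δ)) = 28.475430.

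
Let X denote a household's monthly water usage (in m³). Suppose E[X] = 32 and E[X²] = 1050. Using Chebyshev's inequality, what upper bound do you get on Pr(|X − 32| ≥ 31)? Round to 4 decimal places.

0.0271

Var(X) = E[X²] − (E[X])² = 1050 − 1024 = 26.
Chebyshev's inequality: Pr(|X − μ| ≥ t) ≤ Var(X)/t² = 26/961 = 0.0271.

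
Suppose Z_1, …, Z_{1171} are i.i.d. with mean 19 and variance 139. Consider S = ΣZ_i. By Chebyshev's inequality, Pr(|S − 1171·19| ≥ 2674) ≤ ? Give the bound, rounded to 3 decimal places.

Var(S) = n·Var(Z_i) = 1171·139 = 162769.
Chebyshev: Pr(|S − 1171·19| ≥ 2674) ≤ Var(S)/2674² = 162769/7150276 = 0.0228.

0.023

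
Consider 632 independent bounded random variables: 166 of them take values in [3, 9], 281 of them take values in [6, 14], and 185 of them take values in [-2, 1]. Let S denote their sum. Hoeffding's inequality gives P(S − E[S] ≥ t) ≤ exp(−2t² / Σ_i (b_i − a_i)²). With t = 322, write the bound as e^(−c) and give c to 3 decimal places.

Σ(b_i − a_i)² = 166·6² + 281·8² + 185·3² = 25625.
c = 2t² / 25625 = 2·322² / 25625 = 8.0924.

8.092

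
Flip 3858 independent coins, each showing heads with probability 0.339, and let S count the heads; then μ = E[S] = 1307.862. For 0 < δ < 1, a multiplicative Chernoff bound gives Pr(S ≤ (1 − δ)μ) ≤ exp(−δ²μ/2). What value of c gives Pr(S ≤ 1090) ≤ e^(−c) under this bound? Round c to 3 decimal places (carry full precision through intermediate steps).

Write 1090 = (1 − δ)μ, so δ = 1 − 1090/1307.862 = 0.1665787…
Then the exponent is δ²μ/2 = (μ − 1090)²/(2μ) = 18.145588.

18.146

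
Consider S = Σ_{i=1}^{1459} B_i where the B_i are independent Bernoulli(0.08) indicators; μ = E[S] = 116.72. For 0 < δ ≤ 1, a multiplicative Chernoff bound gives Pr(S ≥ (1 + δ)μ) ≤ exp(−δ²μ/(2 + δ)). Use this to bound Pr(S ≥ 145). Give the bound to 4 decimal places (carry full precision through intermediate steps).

0.0471

Write 145 = (1 + δ)μ, so δ = 145/116.72 − 1 = 0.2422892…
Then the exponent is δ²μ/(2 + δ) = (145 − μ)² / (μ·(2 + δ)) = 3.055779.
Bound = exp(−3.055779) = 0.04709.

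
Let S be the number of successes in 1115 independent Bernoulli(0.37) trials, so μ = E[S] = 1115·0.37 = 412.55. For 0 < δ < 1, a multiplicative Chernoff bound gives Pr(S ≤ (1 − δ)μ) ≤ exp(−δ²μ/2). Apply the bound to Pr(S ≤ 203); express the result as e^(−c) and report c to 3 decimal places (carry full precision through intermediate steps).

Write 203 = (1 − δ)μ, so δ = 1 − 203/412.55 = 0.5079384…
Then the exponent is δ²μ/2 = (μ − 203)²/(2μ) = 53.219249.

53.219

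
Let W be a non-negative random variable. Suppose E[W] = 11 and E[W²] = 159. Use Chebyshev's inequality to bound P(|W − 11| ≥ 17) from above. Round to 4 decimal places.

Var(W) = E[W²] − (E[W])² = 159 − 121 = 38.
Chebyshev's inequality: P(|W − μ| ≥ t) ≤ Var(W)/t² = 38/289 = 0.1315.

0.1315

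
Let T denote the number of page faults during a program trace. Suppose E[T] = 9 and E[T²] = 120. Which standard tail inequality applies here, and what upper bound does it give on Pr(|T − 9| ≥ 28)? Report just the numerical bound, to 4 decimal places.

The first two moments determine the variance, so Chebyshev's inequality is the sharpest standard bound available.
Var(T) = E[T²] − (E[T])² = 120 − 81 = 39.
Chebyshev's inequality: Pr(|T − μ| ≥ t) ≤ Var(T)/t² = 39/784 = 0.0497.

0.0497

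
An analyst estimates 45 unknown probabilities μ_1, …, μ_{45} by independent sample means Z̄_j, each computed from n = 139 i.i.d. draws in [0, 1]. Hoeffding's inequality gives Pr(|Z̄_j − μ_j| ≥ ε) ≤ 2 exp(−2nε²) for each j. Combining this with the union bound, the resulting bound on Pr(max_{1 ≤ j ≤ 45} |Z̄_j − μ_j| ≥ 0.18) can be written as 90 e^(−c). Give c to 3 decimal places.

Union bound over the 45 events: Pr(max_{1 ≤ j ≤ 45} |Z̄_j − μ_j| ≥ 0.18) ≤ 45·2·exp(−2nε²) = 90 exp(−2·139·0.18²).
So c = 2·139·0.18² = 9.0072.

9.007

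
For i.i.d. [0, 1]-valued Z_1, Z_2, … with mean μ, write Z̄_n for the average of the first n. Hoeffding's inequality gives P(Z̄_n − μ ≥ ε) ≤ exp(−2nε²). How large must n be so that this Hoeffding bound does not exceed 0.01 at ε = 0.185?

68

Require exp(−2nε²) ≤ 0.01, i.e. 2nε² ≥ ln(1/0.01) = 4.605170.
So n ≥ 4.605170 / (2·0.185²) = 67.278.
The smallest integer n is 68.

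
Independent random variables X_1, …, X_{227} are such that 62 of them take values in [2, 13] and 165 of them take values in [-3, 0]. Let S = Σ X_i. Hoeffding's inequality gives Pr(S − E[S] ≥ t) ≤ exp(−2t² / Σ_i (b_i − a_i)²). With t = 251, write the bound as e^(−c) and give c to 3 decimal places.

14.020

Σ(b_i − a_i)² = 62·11² + 165·3² = 8987.
c = 2t² / 8987 = 2·251² / 8987 = 14.0205.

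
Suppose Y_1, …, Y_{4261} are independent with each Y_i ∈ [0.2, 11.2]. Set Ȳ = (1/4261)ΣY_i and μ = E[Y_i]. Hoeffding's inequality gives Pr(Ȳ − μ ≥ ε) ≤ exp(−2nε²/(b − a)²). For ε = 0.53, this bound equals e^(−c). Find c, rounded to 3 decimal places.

c = 2nε²/(b − a)² = 2·4261·0.53² / 11² = 19.7837.

19.784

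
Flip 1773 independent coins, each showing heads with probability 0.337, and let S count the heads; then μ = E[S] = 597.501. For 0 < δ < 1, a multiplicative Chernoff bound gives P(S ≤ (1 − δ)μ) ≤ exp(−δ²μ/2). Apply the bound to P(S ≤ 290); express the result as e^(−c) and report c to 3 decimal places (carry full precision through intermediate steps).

79.127

Write 290 = (1 − δ)μ, so δ = 1 − 290/597.501 = 0.5146452…
Then the exponent is δ²μ/2 = (μ − 290)²/(2μ) = 79.126951.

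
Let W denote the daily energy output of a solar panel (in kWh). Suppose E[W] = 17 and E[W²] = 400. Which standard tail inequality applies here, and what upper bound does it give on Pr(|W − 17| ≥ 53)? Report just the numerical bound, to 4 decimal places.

The first two moments determine the variance, so Chebyshev's inequality is the sharpest standard bound available.
Var(W) = E[W²] − (E[W])² = 400 − 289 = 111.
Chebyshev's inequality: Pr(|W − μ| ≥ t) ≤ Var(W)/t² = 111/2809 = 0.0395.

0.0395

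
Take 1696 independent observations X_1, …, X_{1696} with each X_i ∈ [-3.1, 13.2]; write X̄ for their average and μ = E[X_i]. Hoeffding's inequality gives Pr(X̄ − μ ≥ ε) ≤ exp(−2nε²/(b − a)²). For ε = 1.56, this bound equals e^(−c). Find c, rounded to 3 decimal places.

c = 2nε²/(b − a)² = 2·1696·1.56² / 16.3² = 31.0692.

31.069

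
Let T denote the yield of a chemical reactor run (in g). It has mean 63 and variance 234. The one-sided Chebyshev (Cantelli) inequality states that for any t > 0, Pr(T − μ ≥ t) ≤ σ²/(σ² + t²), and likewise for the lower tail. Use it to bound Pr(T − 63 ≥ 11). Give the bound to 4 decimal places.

0.6592

Here σ² = 234 and t = 11, so σ² + t² = 355.
Cantelli's bound: 234/355 = 0.6592.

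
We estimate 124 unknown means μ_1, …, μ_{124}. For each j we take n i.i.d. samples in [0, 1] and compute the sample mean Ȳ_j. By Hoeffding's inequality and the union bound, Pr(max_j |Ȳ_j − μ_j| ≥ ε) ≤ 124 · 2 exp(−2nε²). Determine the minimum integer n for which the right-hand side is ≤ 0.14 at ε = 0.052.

1384

Need 2·124·exp(−2nε²) ≤ 0.14, i.e. exp(−2nε²) ≤ 0.14/248.
So 2nε² ≥ ln(248/0.14) = 7.479542.
Hence n ≥ 7.479542/(2·0.052²) = 1383.051.
The smallest integer n is 1384.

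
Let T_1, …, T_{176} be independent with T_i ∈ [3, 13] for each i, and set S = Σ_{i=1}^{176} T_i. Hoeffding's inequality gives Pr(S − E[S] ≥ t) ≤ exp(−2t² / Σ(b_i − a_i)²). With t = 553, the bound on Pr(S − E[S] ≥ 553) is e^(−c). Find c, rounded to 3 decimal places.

Σ(b_i − a_i)² = 176·(10)² = 17600.
c = 2t²/17600 = 2·553²/17600 = 34.7510.

34.751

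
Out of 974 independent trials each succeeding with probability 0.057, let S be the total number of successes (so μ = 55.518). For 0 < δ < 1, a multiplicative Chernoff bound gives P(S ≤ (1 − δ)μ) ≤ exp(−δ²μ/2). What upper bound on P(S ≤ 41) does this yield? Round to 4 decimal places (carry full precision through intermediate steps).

0.1498

Write 41 = (1 − δ)μ, so δ = 1 − 41/55.518 = 0.2615008…
Then the exponent is δ²μ/2 = (μ − 41)²/(2μ) = 1.898234.
Bound = exp(−1.898234) = 0.14983.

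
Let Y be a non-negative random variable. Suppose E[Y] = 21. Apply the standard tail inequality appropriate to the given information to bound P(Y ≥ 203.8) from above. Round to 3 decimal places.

0.103

Only the mean of a non-negative variable is known, so Markov's inequality is the applicable tail bound.
Markov's inequality: for a non-negative random variable, P(Y ≥ a) ≤ E[Y]/a.
Here E[Y] = 21 and a = 203.8, so the bound is 21/203.8 = 0.1030.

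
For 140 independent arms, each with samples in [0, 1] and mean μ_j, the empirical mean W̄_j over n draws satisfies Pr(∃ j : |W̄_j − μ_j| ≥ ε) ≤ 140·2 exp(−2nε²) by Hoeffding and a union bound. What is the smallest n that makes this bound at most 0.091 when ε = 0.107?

351

Need 2·140·exp(−2nε²) ≤ 0.091, i.e. exp(−2nε²) ≤ 0.091/280.
So 2nε² ≥ ln(280/0.091) = 8.031685.
Hence n ≥ 8.031685/(2·0.107²) = 350.759.
The smallest integer n is 351.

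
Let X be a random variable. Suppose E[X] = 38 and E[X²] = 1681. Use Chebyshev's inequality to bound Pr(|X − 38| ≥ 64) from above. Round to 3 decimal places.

0.058

Var(X) = E[X²] − (E[X])² = 1681 − 1444 = 237.
Chebyshev's inequality: Pr(|X − μ| ≥ t) ≤ Var(X)/t² = 237/4096 = 0.0579.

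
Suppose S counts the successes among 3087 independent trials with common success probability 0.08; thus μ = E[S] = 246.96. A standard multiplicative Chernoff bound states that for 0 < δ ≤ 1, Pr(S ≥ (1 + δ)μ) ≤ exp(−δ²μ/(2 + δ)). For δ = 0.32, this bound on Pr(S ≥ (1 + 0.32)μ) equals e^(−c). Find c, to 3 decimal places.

c = δ²μ/(2 + δ) = 0.32²·246.96/(2 + 0.32) = 10.9003.

10.900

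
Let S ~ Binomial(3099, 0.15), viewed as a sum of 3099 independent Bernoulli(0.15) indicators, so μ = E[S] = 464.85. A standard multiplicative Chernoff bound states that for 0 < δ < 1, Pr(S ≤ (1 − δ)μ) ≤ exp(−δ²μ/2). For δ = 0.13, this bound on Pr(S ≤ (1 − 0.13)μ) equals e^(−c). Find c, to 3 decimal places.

c = δ²μ/2 = 0.13²·464.85/2 = 3.9280.

3.928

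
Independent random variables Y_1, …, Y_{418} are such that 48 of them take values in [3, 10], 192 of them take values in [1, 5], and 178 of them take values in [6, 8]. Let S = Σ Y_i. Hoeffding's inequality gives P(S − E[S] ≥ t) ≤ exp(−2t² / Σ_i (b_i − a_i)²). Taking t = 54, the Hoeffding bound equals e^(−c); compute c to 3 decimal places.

0.950

Σ(b_i − a_i)² = 48·7² + 192·4² + 178·2² = 6136.
c = 2t² / 6136 = 2·54² / 6136 = 0.9505.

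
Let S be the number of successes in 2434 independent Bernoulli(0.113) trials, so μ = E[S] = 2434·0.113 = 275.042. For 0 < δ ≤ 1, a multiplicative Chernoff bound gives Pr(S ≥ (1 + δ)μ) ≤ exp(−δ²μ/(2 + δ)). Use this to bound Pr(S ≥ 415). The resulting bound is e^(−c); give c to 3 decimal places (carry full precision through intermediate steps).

28.387

Write 415 = (1 + δ)μ, so δ = 415/275.042 − 1 = 0.5088605…
Then the exponent is δ²μ/(2 + δ) = (415 − μ)² / (μ·(2 + δ)) = 28.387028.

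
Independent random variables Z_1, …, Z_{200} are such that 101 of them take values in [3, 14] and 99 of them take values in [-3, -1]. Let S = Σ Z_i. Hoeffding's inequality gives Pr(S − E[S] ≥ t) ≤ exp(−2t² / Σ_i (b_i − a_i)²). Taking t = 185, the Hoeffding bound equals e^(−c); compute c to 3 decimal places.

5.425

Σ(b_i − a_i)² = 101·11² + 99·2² = 12617.
c = 2t² / 12617 = 2·185² / 12617 = 5.4252.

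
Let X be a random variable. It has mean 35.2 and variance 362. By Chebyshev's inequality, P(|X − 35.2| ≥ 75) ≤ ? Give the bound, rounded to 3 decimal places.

Chebyshev: P(|X − μ| ≥ t) ≤ Var(X)/t².
Bound = 362 / 5625 = 0.0644.

0.064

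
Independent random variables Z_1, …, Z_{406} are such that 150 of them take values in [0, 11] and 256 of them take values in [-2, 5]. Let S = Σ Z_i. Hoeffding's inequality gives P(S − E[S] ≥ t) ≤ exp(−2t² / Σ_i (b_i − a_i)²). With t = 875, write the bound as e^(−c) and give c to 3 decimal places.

Σ(b_i − a_i)² = 150·11² + 256·7² = 30694.
c = 2t² / 30694 = 2·875² / 30694 = 49.8876.

49.888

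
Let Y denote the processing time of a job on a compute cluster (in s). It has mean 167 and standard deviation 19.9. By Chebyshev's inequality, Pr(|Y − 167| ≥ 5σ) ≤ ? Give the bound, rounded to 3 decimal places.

0.040

Chebyshev: Pr(|Y − μ| ≥ t) ≤ Var(Y)/t².
Var(Y) = σ² = 19.9² = 396.01.
t = 5·19.9 = 99.5.
Bound = 396.01 / 9900.25 = 0.0400.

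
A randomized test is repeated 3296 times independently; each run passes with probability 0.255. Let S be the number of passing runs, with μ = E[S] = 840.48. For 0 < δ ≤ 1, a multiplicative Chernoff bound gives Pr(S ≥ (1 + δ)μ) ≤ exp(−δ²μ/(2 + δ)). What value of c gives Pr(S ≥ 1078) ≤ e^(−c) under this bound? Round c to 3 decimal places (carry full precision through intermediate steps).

29.406

Write 1078 = (1 + δ)μ, so δ = 1078/840.48 − 1 = 0.2826004…
Then the exponent is δ²μ/(2 + δ) = (1078 − μ)² / (μ·(2 + δ)) = 29.406483.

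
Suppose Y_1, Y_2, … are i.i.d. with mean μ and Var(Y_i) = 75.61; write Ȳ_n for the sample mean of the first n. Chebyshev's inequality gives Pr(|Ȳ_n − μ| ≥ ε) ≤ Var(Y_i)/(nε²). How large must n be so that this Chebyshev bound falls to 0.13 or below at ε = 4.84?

25

Require 75.61/(n·4.84²) ≤ 0.13, i.e. n ≥ 75.61/(0.13·4.84²) = 24.828.
The smallest integer n is 25.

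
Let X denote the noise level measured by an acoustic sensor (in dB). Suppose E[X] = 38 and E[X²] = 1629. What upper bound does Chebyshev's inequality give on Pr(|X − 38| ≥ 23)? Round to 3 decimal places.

0.350

Var(X) = E[X²] − (E[X])² = 1629 − 1444 = 185.
Chebyshev's inequality: Pr(|X − μ| ≥ t) ≤ Var(X)/t² = 185/529 = 0.3497.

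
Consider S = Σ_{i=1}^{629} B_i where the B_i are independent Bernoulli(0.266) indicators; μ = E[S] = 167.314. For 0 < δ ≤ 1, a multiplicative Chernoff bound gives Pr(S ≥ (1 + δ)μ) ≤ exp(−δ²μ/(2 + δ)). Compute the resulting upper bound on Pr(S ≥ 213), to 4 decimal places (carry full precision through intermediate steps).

0.0041

Write 213 = (1 + δ)μ, so δ = 213/167.314 − 1 = 0.2730555…
Then the exponent is δ²μ/(2 + δ) = (213 − μ)² / (μ·(2 + δ)) = 5.488125.
Bound = exp(−5.488125) = 0.00414.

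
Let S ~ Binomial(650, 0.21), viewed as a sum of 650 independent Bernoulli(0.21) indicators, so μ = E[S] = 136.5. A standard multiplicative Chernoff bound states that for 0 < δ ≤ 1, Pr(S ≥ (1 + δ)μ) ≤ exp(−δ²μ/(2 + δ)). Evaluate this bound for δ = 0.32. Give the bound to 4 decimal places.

Exponent = δ²μ/(2 + δ) = 0.32²·136.5/2.32 = 6.0248.
Bound = exp(−6.0248) = 0.00242.

0.0024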